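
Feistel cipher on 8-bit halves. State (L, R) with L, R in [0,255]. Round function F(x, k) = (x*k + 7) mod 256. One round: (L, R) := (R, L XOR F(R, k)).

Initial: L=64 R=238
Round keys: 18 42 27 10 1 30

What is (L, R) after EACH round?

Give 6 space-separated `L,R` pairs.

Answer: 238,131 131,107 107,211 211,46 46,230 230,213

Derivation:
Round 1 (k=18): L=238 R=131
Round 2 (k=42): L=131 R=107
Round 3 (k=27): L=107 R=211
Round 4 (k=10): L=211 R=46
Round 5 (k=1): L=46 R=230
Round 6 (k=30): L=230 R=213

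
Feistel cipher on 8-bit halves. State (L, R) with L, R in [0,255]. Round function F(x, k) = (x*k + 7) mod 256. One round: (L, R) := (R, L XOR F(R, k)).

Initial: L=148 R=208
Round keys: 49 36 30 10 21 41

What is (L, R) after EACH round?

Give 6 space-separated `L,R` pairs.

Round 1 (k=49): L=208 R=67
Round 2 (k=36): L=67 R=163
Round 3 (k=30): L=163 R=98
Round 4 (k=10): L=98 R=120
Round 5 (k=21): L=120 R=189
Round 6 (k=41): L=189 R=52

Answer: 208,67 67,163 163,98 98,120 120,189 189,52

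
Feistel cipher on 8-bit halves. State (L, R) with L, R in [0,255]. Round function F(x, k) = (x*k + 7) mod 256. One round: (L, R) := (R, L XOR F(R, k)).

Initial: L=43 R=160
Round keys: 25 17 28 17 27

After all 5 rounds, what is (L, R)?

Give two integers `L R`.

Answer: 125 33

Derivation:
Round 1 (k=25): L=160 R=140
Round 2 (k=17): L=140 R=243
Round 3 (k=28): L=243 R=23
Round 4 (k=17): L=23 R=125
Round 5 (k=27): L=125 R=33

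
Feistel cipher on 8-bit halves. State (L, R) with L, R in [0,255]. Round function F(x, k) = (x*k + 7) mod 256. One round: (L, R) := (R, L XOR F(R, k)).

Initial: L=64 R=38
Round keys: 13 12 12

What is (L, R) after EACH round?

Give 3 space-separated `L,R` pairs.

Answer: 38,181 181,165 165,118

Derivation:
Round 1 (k=13): L=38 R=181
Round 2 (k=12): L=181 R=165
Round 3 (k=12): L=165 R=118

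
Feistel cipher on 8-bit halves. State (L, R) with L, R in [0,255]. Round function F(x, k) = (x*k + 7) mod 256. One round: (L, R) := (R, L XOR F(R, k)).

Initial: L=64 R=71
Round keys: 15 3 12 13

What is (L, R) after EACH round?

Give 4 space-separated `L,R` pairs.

Answer: 71,112 112,16 16,183 183,66

Derivation:
Round 1 (k=15): L=71 R=112
Round 2 (k=3): L=112 R=16
Round 3 (k=12): L=16 R=183
Round 4 (k=13): L=183 R=66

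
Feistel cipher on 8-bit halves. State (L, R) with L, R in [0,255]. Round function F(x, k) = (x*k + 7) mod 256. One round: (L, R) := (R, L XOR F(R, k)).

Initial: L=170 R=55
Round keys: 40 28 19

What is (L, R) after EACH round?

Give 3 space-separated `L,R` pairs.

Round 1 (k=40): L=55 R=53
Round 2 (k=28): L=53 R=228
Round 3 (k=19): L=228 R=198

Answer: 55,53 53,228 228,198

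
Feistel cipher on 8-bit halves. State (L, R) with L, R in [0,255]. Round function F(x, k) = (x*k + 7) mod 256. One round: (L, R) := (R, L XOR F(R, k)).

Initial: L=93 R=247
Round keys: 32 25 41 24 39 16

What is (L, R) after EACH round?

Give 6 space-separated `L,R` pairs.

Round 1 (k=32): L=247 R=186
Round 2 (k=25): L=186 R=198
Round 3 (k=41): L=198 R=7
Round 4 (k=24): L=7 R=105
Round 5 (k=39): L=105 R=1
Round 6 (k=16): L=1 R=126

Answer: 247,186 186,198 198,7 7,105 105,1 1,126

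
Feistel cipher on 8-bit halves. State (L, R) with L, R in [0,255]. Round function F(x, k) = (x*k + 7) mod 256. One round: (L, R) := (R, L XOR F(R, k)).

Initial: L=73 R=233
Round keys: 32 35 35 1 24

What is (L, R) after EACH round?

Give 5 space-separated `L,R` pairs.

Answer: 233,110 110,248 248,129 129,112 112,6

Derivation:
Round 1 (k=32): L=233 R=110
Round 2 (k=35): L=110 R=248
Round 3 (k=35): L=248 R=129
Round 4 (k=1): L=129 R=112
Round 5 (k=24): L=112 R=6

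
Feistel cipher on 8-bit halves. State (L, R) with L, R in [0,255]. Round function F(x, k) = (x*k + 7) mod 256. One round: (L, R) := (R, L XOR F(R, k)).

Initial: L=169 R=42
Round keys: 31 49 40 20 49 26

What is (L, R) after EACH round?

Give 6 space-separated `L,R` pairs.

Answer: 42,180 180,81 81,27 27,114 114,194 194,201

Derivation:
Round 1 (k=31): L=42 R=180
Round 2 (k=49): L=180 R=81
Round 3 (k=40): L=81 R=27
Round 4 (k=20): L=27 R=114
Round 5 (k=49): L=114 R=194
Round 6 (k=26): L=194 R=201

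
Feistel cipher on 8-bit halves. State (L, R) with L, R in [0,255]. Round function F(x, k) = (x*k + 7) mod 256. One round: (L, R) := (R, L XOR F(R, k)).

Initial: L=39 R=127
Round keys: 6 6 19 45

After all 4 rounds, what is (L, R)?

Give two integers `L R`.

Round 1 (k=6): L=127 R=38
Round 2 (k=6): L=38 R=148
Round 3 (k=19): L=148 R=37
Round 4 (k=45): L=37 R=28

Answer: 37 28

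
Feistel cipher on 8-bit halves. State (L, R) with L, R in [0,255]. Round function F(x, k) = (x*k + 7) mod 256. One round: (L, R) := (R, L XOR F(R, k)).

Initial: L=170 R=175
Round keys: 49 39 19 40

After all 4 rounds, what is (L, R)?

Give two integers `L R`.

Round 1 (k=49): L=175 R=44
Round 2 (k=39): L=44 R=20
Round 3 (k=19): L=20 R=175
Round 4 (k=40): L=175 R=75

Answer: 175 75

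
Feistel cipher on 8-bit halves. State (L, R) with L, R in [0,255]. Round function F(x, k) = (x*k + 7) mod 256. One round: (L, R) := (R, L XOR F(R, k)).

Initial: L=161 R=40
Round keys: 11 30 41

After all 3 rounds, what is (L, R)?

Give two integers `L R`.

Answer: 163 60

Derivation:
Round 1 (k=11): L=40 R=30
Round 2 (k=30): L=30 R=163
Round 3 (k=41): L=163 R=60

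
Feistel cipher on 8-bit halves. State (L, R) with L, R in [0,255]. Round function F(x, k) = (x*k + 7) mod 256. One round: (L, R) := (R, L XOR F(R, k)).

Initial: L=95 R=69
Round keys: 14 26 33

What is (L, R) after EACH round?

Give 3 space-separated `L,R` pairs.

Answer: 69,146 146,158 158,247

Derivation:
Round 1 (k=14): L=69 R=146
Round 2 (k=26): L=146 R=158
Round 3 (k=33): L=158 R=247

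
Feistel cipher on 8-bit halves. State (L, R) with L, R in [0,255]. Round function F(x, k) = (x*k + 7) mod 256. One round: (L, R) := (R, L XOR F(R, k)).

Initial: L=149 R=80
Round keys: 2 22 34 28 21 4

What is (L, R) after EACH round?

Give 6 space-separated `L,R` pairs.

Round 1 (k=2): L=80 R=50
Round 2 (k=22): L=50 R=3
Round 3 (k=34): L=3 R=95
Round 4 (k=28): L=95 R=104
Round 5 (k=21): L=104 R=208
Round 6 (k=4): L=208 R=47

Answer: 80,50 50,3 3,95 95,104 104,208 208,47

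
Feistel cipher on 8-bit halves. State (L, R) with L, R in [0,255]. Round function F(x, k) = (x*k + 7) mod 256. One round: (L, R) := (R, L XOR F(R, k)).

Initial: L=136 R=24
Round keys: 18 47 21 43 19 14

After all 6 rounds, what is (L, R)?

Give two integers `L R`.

Answer: 252 160

Derivation:
Round 1 (k=18): L=24 R=63
Round 2 (k=47): L=63 R=128
Round 3 (k=21): L=128 R=184
Round 4 (k=43): L=184 R=111
Round 5 (k=19): L=111 R=252
Round 6 (k=14): L=252 R=160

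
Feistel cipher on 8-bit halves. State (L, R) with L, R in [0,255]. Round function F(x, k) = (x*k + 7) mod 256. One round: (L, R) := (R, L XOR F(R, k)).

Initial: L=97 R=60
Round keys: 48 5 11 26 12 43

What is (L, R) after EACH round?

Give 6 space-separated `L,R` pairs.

Answer: 60,38 38,249 249,156 156,38 38,83 83,222

Derivation:
Round 1 (k=48): L=60 R=38
Round 2 (k=5): L=38 R=249
Round 3 (k=11): L=249 R=156
Round 4 (k=26): L=156 R=38
Round 5 (k=12): L=38 R=83
Round 6 (k=43): L=83 R=222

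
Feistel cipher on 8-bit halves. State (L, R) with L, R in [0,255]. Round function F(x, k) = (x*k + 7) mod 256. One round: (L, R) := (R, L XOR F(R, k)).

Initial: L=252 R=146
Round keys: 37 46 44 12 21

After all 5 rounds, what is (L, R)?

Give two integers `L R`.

Answer: 96 33

Derivation:
Round 1 (k=37): L=146 R=221
Round 2 (k=46): L=221 R=47
Round 3 (k=44): L=47 R=198
Round 4 (k=12): L=198 R=96
Round 5 (k=21): L=96 R=33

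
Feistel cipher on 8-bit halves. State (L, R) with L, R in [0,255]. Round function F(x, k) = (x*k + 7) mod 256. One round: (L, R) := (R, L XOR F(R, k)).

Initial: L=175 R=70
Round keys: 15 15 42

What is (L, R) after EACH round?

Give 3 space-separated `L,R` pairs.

Round 1 (k=15): L=70 R=142
Round 2 (k=15): L=142 R=31
Round 3 (k=42): L=31 R=147

Answer: 70,142 142,31 31,147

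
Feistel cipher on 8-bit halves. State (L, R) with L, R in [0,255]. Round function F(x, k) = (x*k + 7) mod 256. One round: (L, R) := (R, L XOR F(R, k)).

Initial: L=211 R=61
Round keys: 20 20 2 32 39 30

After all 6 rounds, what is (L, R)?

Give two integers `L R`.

Answer: 113 248

Derivation:
Round 1 (k=20): L=61 R=24
Round 2 (k=20): L=24 R=218
Round 3 (k=2): L=218 R=163
Round 4 (k=32): L=163 R=189
Round 5 (k=39): L=189 R=113
Round 6 (k=30): L=113 R=248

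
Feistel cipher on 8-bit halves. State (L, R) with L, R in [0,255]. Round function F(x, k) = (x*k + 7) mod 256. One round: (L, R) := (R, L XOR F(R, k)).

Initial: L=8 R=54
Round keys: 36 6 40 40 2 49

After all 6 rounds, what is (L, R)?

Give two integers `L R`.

Round 1 (k=36): L=54 R=151
Round 2 (k=6): L=151 R=167
Round 3 (k=40): L=167 R=136
Round 4 (k=40): L=136 R=224
Round 5 (k=2): L=224 R=79
Round 6 (k=49): L=79 R=198

Answer: 79 198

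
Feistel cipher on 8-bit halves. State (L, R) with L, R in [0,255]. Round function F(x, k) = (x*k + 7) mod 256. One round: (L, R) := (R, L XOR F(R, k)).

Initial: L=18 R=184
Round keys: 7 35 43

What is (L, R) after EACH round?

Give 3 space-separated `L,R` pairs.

Round 1 (k=7): L=184 R=29
Round 2 (k=35): L=29 R=70
Round 3 (k=43): L=70 R=212

Answer: 184,29 29,70 70,212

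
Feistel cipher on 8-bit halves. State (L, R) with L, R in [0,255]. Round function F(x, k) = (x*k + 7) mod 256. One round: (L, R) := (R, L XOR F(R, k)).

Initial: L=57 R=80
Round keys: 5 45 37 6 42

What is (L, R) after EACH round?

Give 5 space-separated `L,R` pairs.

Round 1 (k=5): L=80 R=174
Round 2 (k=45): L=174 R=205
Round 3 (k=37): L=205 R=6
Round 4 (k=6): L=6 R=230
Round 5 (k=42): L=230 R=197

Answer: 80,174 174,205 205,6 6,230 230,197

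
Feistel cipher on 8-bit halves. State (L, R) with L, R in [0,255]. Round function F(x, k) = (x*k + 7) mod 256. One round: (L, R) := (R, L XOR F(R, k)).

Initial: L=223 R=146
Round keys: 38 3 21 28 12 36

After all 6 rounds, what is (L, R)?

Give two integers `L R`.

Round 1 (k=38): L=146 R=108
Round 2 (k=3): L=108 R=217
Round 3 (k=21): L=217 R=184
Round 4 (k=28): L=184 R=254
Round 5 (k=12): L=254 R=87
Round 6 (k=36): L=87 R=189

Answer: 87 189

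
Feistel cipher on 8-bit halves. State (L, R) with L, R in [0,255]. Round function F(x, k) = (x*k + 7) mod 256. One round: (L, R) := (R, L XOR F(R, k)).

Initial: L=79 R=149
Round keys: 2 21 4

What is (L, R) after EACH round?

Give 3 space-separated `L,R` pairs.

Round 1 (k=2): L=149 R=126
Round 2 (k=21): L=126 R=200
Round 3 (k=4): L=200 R=89

Answer: 149,126 126,200 200,89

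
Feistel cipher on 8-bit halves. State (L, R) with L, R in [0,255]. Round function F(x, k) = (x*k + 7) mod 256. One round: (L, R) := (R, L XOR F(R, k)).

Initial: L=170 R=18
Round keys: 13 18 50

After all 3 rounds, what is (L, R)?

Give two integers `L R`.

Answer: 127 142

Derivation:
Round 1 (k=13): L=18 R=91
Round 2 (k=18): L=91 R=127
Round 3 (k=50): L=127 R=142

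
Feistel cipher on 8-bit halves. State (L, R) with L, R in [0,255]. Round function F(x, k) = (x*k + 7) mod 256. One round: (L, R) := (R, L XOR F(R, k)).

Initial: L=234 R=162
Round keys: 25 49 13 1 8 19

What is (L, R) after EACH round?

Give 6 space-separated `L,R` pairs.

Answer: 162,51 51,104 104,124 124,235 235,35 35,75

Derivation:
Round 1 (k=25): L=162 R=51
Round 2 (k=49): L=51 R=104
Round 3 (k=13): L=104 R=124
Round 4 (k=1): L=124 R=235
Round 5 (k=8): L=235 R=35
Round 6 (k=19): L=35 R=75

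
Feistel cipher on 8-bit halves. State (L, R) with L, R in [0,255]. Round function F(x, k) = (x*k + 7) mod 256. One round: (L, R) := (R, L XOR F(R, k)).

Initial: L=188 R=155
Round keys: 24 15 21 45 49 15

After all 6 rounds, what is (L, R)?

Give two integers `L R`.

Answer: 67 191

Derivation:
Round 1 (k=24): L=155 R=51
Round 2 (k=15): L=51 R=159
Round 3 (k=21): L=159 R=33
Round 4 (k=45): L=33 R=75
Round 5 (k=49): L=75 R=67
Round 6 (k=15): L=67 R=191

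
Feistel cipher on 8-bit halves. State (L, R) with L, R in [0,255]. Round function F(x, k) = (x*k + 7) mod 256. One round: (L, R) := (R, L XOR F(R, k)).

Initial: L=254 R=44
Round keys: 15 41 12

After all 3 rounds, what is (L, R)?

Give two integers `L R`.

Round 1 (k=15): L=44 R=101
Round 2 (k=41): L=101 R=24
Round 3 (k=12): L=24 R=66

Answer: 24 66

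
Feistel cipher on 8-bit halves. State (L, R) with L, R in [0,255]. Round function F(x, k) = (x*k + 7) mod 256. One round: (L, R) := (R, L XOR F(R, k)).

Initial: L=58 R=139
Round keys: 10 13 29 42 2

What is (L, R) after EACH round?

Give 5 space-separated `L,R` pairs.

Round 1 (k=10): L=139 R=79
Round 2 (k=13): L=79 R=129
Round 3 (k=29): L=129 R=235
Round 4 (k=42): L=235 R=20
Round 5 (k=2): L=20 R=196

Answer: 139,79 79,129 129,235 235,20 20,196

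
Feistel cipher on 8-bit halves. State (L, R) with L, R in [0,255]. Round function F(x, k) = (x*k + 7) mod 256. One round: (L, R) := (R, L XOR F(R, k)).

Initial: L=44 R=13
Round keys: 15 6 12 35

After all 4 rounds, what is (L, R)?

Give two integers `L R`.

Round 1 (k=15): L=13 R=230
Round 2 (k=6): L=230 R=102
Round 3 (k=12): L=102 R=41
Round 4 (k=35): L=41 R=196

Answer: 41 196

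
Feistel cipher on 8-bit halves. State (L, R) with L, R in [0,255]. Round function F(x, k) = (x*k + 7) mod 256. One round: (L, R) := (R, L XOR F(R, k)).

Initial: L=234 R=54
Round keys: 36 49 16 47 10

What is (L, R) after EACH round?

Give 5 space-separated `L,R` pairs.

Round 1 (k=36): L=54 R=117
Round 2 (k=49): L=117 R=90
Round 3 (k=16): L=90 R=210
Round 4 (k=47): L=210 R=207
Round 5 (k=10): L=207 R=207

Answer: 54,117 117,90 90,210 210,207 207,207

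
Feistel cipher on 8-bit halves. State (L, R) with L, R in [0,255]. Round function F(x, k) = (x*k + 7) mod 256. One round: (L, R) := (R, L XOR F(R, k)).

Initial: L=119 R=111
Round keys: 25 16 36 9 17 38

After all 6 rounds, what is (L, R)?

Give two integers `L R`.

Answer: 90 94

Derivation:
Round 1 (k=25): L=111 R=169
Round 2 (k=16): L=169 R=248
Round 3 (k=36): L=248 R=78
Round 4 (k=9): L=78 R=61
Round 5 (k=17): L=61 R=90
Round 6 (k=38): L=90 R=94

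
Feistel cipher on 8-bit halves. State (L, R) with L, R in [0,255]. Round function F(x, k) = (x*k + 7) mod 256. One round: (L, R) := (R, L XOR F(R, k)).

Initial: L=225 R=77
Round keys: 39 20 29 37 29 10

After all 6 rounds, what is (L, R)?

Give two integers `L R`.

Round 1 (k=39): L=77 R=35
Round 2 (k=20): L=35 R=142
Round 3 (k=29): L=142 R=62
Round 4 (k=37): L=62 R=115
Round 5 (k=29): L=115 R=48
Round 6 (k=10): L=48 R=148

Answer: 48 148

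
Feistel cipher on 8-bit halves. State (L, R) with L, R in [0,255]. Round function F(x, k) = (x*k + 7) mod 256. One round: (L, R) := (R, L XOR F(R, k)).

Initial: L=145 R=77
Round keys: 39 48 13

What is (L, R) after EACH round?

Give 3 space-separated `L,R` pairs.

Answer: 77,83 83,218 218,74

Derivation:
Round 1 (k=39): L=77 R=83
Round 2 (k=48): L=83 R=218
Round 3 (k=13): L=218 R=74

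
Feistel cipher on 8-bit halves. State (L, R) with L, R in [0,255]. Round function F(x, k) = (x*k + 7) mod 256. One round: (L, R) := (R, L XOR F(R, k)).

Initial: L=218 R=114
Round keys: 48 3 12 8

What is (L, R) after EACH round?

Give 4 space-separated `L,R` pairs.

Answer: 114,189 189,76 76,42 42,27

Derivation:
Round 1 (k=48): L=114 R=189
Round 2 (k=3): L=189 R=76
Round 3 (k=12): L=76 R=42
Round 4 (k=8): L=42 R=27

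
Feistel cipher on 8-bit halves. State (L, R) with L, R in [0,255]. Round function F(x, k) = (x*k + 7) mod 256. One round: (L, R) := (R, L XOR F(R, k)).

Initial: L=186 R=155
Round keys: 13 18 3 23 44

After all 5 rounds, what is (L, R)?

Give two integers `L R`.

Round 1 (k=13): L=155 R=92
Round 2 (k=18): L=92 R=228
Round 3 (k=3): L=228 R=239
Round 4 (k=23): L=239 R=100
Round 5 (k=44): L=100 R=216

Answer: 100 216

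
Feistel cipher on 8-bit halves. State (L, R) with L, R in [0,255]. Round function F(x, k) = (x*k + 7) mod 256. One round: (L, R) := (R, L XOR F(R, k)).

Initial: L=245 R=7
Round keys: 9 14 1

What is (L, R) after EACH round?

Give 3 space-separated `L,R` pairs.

Round 1 (k=9): L=7 R=179
Round 2 (k=14): L=179 R=214
Round 3 (k=1): L=214 R=110

Answer: 7,179 179,214 214,110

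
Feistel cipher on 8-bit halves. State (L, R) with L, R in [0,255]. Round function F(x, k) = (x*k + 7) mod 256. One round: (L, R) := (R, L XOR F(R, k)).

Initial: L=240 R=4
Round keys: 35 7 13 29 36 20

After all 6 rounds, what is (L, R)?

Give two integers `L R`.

Round 1 (k=35): L=4 R=99
Round 2 (k=7): L=99 R=184
Round 3 (k=13): L=184 R=60
Round 4 (k=29): L=60 R=107
Round 5 (k=36): L=107 R=47
Round 6 (k=20): L=47 R=216

Answer: 47 216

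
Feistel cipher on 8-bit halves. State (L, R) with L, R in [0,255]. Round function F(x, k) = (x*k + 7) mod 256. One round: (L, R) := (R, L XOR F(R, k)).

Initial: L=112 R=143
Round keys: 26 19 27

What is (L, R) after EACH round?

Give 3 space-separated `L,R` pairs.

Round 1 (k=26): L=143 R=253
Round 2 (k=19): L=253 R=65
Round 3 (k=27): L=65 R=31

Answer: 143,253 253,65 65,31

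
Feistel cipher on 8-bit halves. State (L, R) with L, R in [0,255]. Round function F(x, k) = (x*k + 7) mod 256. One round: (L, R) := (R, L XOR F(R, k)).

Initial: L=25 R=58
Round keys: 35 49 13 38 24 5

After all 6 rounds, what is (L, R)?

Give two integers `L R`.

Answer: 199 132

Derivation:
Round 1 (k=35): L=58 R=236
Round 2 (k=49): L=236 R=9
Round 3 (k=13): L=9 R=144
Round 4 (k=38): L=144 R=110
Round 5 (k=24): L=110 R=199
Round 6 (k=5): L=199 R=132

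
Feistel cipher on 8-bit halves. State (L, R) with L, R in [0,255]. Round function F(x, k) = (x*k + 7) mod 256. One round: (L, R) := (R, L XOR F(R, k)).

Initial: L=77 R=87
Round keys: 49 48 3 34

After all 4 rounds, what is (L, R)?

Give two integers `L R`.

Round 1 (k=49): L=87 R=227
Round 2 (k=48): L=227 R=192
Round 3 (k=3): L=192 R=164
Round 4 (k=34): L=164 R=15

Answer: 164 15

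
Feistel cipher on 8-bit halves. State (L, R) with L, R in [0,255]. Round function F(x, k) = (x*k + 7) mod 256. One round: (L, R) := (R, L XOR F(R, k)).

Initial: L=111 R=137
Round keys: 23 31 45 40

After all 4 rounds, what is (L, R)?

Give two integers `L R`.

Answer: 27 88

Derivation:
Round 1 (k=23): L=137 R=57
Round 2 (k=31): L=57 R=103
Round 3 (k=45): L=103 R=27
Round 4 (k=40): L=27 R=88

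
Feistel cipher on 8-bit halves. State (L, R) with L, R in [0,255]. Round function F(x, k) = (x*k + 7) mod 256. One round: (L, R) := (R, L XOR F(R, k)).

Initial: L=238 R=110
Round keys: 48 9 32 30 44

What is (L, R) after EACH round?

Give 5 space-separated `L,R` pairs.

Round 1 (k=48): L=110 R=73
Round 2 (k=9): L=73 R=246
Round 3 (k=32): L=246 R=142
Round 4 (k=30): L=142 R=93
Round 5 (k=44): L=93 R=141

Answer: 110,73 73,246 246,142 142,93 93,141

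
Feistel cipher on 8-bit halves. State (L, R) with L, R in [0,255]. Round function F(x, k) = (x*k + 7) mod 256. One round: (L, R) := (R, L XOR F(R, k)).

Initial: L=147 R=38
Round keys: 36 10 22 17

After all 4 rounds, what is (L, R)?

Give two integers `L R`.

Round 1 (k=36): L=38 R=204
Round 2 (k=10): L=204 R=217
Round 3 (k=22): L=217 R=97
Round 4 (k=17): L=97 R=161

Answer: 97 161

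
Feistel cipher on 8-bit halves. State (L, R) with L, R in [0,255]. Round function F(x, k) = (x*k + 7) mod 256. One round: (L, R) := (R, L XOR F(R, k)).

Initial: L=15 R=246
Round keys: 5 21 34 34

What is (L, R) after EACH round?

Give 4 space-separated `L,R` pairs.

Round 1 (k=5): L=246 R=218
Round 2 (k=21): L=218 R=31
Round 3 (k=34): L=31 R=255
Round 4 (k=34): L=255 R=250

Answer: 246,218 218,31 31,255 255,250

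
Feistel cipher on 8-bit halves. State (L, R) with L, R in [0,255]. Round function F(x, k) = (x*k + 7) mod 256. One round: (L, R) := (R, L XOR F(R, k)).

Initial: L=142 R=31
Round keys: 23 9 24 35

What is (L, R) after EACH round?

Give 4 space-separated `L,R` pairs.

Answer: 31,94 94,74 74,169 169,104

Derivation:
Round 1 (k=23): L=31 R=94
Round 2 (k=9): L=94 R=74
Round 3 (k=24): L=74 R=169
Round 4 (k=35): L=169 R=104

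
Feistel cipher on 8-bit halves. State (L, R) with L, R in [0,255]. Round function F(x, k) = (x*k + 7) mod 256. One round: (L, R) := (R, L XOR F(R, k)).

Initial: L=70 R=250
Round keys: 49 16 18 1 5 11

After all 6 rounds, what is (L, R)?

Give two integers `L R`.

Round 1 (k=49): L=250 R=167
Round 2 (k=16): L=167 R=141
Round 3 (k=18): L=141 R=86
Round 4 (k=1): L=86 R=208
Round 5 (k=5): L=208 R=65
Round 6 (k=11): L=65 R=2

Answer: 65 2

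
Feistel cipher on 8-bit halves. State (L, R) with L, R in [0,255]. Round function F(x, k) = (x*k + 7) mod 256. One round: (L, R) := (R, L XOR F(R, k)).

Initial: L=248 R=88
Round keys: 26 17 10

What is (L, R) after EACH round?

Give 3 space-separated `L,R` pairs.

Round 1 (k=26): L=88 R=15
Round 2 (k=17): L=15 R=94
Round 3 (k=10): L=94 R=188

Answer: 88,15 15,94 94,188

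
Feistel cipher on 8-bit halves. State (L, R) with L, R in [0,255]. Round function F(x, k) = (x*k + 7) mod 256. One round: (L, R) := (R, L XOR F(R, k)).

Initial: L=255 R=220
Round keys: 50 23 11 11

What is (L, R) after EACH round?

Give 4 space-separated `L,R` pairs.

Answer: 220,0 0,219 219,112 112,12

Derivation:
Round 1 (k=50): L=220 R=0
Round 2 (k=23): L=0 R=219
Round 3 (k=11): L=219 R=112
Round 4 (k=11): L=112 R=12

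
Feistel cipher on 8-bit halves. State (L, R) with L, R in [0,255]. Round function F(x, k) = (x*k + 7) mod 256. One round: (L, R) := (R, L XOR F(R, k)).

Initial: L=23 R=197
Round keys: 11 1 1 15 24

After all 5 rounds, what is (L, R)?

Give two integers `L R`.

Answer: 55 250

Derivation:
Round 1 (k=11): L=197 R=105
Round 2 (k=1): L=105 R=181
Round 3 (k=1): L=181 R=213
Round 4 (k=15): L=213 R=55
Round 5 (k=24): L=55 R=250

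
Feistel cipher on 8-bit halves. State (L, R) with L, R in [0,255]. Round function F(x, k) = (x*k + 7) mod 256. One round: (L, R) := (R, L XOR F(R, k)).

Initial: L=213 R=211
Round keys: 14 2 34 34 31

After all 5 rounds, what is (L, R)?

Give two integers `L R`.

Round 1 (k=14): L=211 R=68
Round 2 (k=2): L=68 R=92
Round 3 (k=34): L=92 R=123
Round 4 (k=34): L=123 R=1
Round 5 (k=31): L=1 R=93

Answer: 1 93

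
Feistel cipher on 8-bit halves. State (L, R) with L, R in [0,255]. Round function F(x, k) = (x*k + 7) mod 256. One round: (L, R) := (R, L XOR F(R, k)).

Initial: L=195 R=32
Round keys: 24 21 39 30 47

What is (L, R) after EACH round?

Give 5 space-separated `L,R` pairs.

Round 1 (k=24): L=32 R=196
Round 2 (k=21): L=196 R=59
Round 3 (k=39): L=59 R=192
Round 4 (k=30): L=192 R=188
Round 5 (k=47): L=188 R=75

Answer: 32,196 196,59 59,192 192,188 188,75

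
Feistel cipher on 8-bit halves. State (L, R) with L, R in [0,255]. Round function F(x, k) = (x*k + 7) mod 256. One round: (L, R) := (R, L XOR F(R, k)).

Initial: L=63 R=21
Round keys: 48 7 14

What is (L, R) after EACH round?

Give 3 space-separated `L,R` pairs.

Answer: 21,200 200,106 106,27

Derivation:
Round 1 (k=48): L=21 R=200
Round 2 (k=7): L=200 R=106
Round 3 (k=14): L=106 R=27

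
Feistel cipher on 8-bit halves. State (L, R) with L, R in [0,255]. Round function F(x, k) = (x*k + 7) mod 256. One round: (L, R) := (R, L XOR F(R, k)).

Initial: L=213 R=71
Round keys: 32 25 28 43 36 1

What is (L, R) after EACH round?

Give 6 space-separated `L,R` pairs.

Answer: 71,50 50,174 174,61 61,232 232,154 154,73

Derivation:
Round 1 (k=32): L=71 R=50
Round 2 (k=25): L=50 R=174
Round 3 (k=28): L=174 R=61
Round 4 (k=43): L=61 R=232
Round 5 (k=36): L=232 R=154
Round 6 (k=1): L=154 R=73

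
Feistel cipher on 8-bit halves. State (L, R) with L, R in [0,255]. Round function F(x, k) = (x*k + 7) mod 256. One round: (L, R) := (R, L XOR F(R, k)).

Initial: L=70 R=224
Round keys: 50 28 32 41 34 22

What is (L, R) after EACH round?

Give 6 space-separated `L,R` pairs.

Round 1 (k=50): L=224 R=129
Round 2 (k=28): L=129 R=195
Round 3 (k=32): L=195 R=230
Round 4 (k=41): L=230 R=30
Round 5 (k=34): L=30 R=229
Round 6 (k=22): L=229 R=171

Answer: 224,129 129,195 195,230 230,30 30,229 229,171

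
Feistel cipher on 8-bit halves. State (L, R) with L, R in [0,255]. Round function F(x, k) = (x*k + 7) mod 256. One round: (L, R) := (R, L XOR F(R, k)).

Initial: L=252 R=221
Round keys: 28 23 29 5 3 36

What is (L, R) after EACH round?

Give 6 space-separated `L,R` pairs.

Round 1 (k=28): L=221 R=207
Round 2 (k=23): L=207 R=125
Round 3 (k=29): L=125 R=255
Round 4 (k=5): L=255 R=127
Round 5 (k=3): L=127 R=123
Round 6 (k=36): L=123 R=44

Answer: 221,207 207,125 125,255 255,127 127,123 123,44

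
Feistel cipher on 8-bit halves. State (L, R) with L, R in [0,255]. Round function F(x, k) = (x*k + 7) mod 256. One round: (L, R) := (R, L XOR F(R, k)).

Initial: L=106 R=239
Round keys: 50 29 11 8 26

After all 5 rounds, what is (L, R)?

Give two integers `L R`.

Round 1 (k=50): L=239 R=223
Round 2 (k=29): L=223 R=165
Round 3 (k=11): L=165 R=193
Round 4 (k=8): L=193 R=170
Round 5 (k=26): L=170 R=138

Answer: 170 138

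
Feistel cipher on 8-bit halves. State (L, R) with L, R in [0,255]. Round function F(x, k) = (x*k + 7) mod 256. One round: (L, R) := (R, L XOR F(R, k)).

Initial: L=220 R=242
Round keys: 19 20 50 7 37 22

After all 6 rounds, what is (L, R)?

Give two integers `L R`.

Answer: 61 179

Derivation:
Round 1 (k=19): L=242 R=33
Round 2 (k=20): L=33 R=105
Round 3 (k=50): L=105 R=168
Round 4 (k=7): L=168 R=246
Round 5 (k=37): L=246 R=61
Round 6 (k=22): L=61 R=179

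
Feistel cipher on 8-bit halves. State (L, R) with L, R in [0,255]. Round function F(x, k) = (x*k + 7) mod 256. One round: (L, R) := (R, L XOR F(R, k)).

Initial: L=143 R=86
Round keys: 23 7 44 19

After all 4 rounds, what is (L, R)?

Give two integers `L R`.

Round 1 (k=23): L=86 R=78
Round 2 (k=7): L=78 R=127
Round 3 (k=44): L=127 R=149
Round 4 (k=19): L=149 R=105

Answer: 149 105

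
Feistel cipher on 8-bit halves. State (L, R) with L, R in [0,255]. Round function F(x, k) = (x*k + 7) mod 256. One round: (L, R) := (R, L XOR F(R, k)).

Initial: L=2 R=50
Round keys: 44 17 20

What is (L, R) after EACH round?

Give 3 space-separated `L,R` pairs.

Answer: 50,157 157,70 70,226

Derivation:
Round 1 (k=44): L=50 R=157
Round 2 (k=17): L=157 R=70
Round 3 (k=20): L=70 R=226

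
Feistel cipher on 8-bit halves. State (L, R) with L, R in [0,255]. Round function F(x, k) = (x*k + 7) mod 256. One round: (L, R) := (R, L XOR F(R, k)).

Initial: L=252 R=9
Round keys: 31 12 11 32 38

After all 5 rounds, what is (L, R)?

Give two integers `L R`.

Answer: 241 86

Derivation:
Round 1 (k=31): L=9 R=226
Round 2 (k=12): L=226 R=150
Round 3 (k=11): L=150 R=155
Round 4 (k=32): L=155 R=241
Round 5 (k=38): L=241 R=86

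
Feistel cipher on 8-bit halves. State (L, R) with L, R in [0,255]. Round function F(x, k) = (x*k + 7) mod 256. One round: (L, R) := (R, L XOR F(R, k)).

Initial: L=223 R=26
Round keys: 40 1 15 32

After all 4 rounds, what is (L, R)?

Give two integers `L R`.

Answer: 74 146

Derivation:
Round 1 (k=40): L=26 R=200
Round 2 (k=1): L=200 R=213
Round 3 (k=15): L=213 R=74
Round 4 (k=32): L=74 R=146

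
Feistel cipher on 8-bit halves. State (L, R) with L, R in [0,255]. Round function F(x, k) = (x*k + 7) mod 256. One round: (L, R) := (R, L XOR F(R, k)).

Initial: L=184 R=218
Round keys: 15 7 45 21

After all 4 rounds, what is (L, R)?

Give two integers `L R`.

Round 1 (k=15): L=218 R=117
Round 2 (k=7): L=117 R=224
Round 3 (k=45): L=224 R=18
Round 4 (k=21): L=18 R=97

Answer: 18 97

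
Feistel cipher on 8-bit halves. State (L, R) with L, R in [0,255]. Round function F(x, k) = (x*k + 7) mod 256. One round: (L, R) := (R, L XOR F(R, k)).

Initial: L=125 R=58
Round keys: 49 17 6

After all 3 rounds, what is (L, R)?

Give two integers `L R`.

Round 1 (k=49): L=58 R=92
Round 2 (k=17): L=92 R=25
Round 3 (k=6): L=25 R=193

Answer: 25 193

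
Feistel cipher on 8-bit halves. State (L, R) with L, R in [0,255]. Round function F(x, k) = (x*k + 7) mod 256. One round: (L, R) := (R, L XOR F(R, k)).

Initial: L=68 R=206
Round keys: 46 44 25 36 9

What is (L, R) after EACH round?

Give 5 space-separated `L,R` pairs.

Round 1 (k=46): L=206 R=79
Round 2 (k=44): L=79 R=85
Round 3 (k=25): L=85 R=27
Round 4 (k=36): L=27 R=134
Round 5 (k=9): L=134 R=166

Answer: 206,79 79,85 85,27 27,134 134,166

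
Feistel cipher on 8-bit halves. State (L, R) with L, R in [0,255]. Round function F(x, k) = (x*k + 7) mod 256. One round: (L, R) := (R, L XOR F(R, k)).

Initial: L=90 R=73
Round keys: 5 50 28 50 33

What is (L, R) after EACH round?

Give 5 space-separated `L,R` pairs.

Round 1 (k=5): L=73 R=46
Round 2 (k=50): L=46 R=74
Round 3 (k=28): L=74 R=49
Round 4 (k=50): L=49 R=211
Round 5 (k=33): L=211 R=11

Answer: 73,46 46,74 74,49 49,211 211,11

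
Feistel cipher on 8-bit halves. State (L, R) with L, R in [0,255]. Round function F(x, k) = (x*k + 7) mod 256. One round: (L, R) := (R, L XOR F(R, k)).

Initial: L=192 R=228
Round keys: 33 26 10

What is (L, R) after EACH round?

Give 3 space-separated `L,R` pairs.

Answer: 228,171 171,129 129,186

Derivation:
Round 1 (k=33): L=228 R=171
Round 2 (k=26): L=171 R=129
Round 3 (k=10): L=129 R=186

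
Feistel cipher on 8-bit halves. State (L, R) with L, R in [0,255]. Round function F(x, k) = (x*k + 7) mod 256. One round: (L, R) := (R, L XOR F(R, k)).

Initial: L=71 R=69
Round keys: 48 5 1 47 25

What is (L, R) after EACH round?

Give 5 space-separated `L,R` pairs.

Round 1 (k=48): L=69 R=176
Round 2 (k=5): L=176 R=50
Round 3 (k=1): L=50 R=137
Round 4 (k=47): L=137 R=28
Round 5 (k=25): L=28 R=74

Answer: 69,176 176,50 50,137 137,28 28,74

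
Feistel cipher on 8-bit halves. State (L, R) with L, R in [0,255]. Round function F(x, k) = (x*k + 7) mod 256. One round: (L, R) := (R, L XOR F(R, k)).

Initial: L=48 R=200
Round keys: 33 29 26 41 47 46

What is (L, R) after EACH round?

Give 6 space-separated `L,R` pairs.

Answer: 200,255 255,34 34,132 132,9 9,42 42,154

Derivation:
Round 1 (k=33): L=200 R=255
Round 2 (k=29): L=255 R=34
Round 3 (k=26): L=34 R=132
Round 4 (k=41): L=132 R=9
Round 5 (k=47): L=9 R=42
Round 6 (k=46): L=42 R=154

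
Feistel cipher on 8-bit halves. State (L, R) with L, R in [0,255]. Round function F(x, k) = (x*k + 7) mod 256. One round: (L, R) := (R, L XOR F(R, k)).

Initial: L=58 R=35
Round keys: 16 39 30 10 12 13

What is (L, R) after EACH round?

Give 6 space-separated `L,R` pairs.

Round 1 (k=16): L=35 R=13
Round 2 (k=39): L=13 R=33
Round 3 (k=30): L=33 R=232
Round 4 (k=10): L=232 R=54
Round 5 (k=12): L=54 R=103
Round 6 (k=13): L=103 R=116

Answer: 35,13 13,33 33,232 232,54 54,103 103,116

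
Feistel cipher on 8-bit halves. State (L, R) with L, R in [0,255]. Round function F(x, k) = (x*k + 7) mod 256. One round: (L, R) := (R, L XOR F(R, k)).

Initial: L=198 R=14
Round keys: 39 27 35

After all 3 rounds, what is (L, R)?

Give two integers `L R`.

Answer: 50 50

Derivation:
Round 1 (k=39): L=14 R=239
Round 2 (k=27): L=239 R=50
Round 3 (k=35): L=50 R=50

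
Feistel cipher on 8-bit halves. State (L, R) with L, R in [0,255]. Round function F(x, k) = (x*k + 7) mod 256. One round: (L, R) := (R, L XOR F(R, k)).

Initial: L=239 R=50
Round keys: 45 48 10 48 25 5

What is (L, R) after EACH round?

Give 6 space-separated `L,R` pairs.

Round 1 (k=45): L=50 R=62
Round 2 (k=48): L=62 R=149
Round 3 (k=10): L=149 R=231
Round 4 (k=48): L=231 R=194
Round 5 (k=25): L=194 R=30
Round 6 (k=5): L=30 R=95

Answer: 50,62 62,149 149,231 231,194 194,30 30,95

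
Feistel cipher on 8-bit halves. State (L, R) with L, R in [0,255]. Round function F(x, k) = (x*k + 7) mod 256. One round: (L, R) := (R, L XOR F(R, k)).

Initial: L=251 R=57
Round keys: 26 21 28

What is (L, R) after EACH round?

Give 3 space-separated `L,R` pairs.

Round 1 (k=26): L=57 R=42
Round 2 (k=21): L=42 R=64
Round 3 (k=28): L=64 R=45

Answer: 57,42 42,64 64,45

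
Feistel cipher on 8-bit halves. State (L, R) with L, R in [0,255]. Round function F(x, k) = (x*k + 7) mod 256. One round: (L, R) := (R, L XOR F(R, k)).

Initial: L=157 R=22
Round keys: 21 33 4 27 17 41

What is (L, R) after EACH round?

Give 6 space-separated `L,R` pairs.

Answer: 22,72 72,89 89,35 35,225 225,219 219,251

Derivation:
Round 1 (k=21): L=22 R=72
Round 2 (k=33): L=72 R=89
Round 3 (k=4): L=89 R=35
Round 4 (k=27): L=35 R=225
Round 5 (k=17): L=225 R=219
Round 6 (k=41): L=219 R=251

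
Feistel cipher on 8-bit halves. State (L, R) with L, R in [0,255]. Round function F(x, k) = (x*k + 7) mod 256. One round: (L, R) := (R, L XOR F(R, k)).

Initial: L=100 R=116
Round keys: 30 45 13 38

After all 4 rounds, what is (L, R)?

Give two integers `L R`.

Round 1 (k=30): L=116 R=251
Round 2 (k=45): L=251 R=82
Round 3 (k=13): L=82 R=202
Round 4 (k=38): L=202 R=81

Answer: 202 81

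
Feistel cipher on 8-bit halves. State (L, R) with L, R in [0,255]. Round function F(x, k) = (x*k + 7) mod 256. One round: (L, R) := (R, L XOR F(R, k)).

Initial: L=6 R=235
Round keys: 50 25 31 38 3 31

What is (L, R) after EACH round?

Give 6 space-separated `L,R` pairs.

Answer: 235,235 235,17 17,253 253,132 132,110 110,221

Derivation:
Round 1 (k=50): L=235 R=235
Round 2 (k=25): L=235 R=17
Round 3 (k=31): L=17 R=253
Round 4 (k=38): L=253 R=132
Round 5 (k=3): L=132 R=110
Round 6 (k=31): L=110 R=221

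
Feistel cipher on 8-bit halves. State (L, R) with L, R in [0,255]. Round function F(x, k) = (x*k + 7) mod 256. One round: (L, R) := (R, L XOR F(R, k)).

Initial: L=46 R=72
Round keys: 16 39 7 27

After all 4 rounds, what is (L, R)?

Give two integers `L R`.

Round 1 (k=16): L=72 R=169
Round 2 (k=39): L=169 R=142
Round 3 (k=7): L=142 R=64
Round 4 (k=27): L=64 R=73

Answer: 64 73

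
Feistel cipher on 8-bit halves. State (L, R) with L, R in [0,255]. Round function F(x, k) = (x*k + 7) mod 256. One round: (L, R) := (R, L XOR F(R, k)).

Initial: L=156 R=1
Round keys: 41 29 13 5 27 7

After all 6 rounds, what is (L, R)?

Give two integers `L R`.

Round 1 (k=41): L=1 R=172
Round 2 (k=29): L=172 R=130
Round 3 (k=13): L=130 R=13
Round 4 (k=5): L=13 R=202
Round 5 (k=27): L=202 R=88
Round 6 (k=7): L=88 R=165

Answer: 88 165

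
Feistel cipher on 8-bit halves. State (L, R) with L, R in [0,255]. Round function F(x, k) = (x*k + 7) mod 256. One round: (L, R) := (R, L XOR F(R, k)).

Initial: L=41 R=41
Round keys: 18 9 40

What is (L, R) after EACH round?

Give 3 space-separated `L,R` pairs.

Answer: 41,192 192,238 238,247

Derivation:
Round 1 (k=18): L=41 R=192
Round 2 (k=9): L=192 R=238
Round 3 (k=40): L=238 R=247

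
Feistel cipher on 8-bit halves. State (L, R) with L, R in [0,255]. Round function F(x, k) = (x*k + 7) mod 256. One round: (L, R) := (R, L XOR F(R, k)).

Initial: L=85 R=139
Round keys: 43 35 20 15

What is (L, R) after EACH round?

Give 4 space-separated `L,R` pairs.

Answer: 139,53 53,205 205,62 62,100

Derivation:
Round 1 (k=43): L=139 R=53
Round 2 (k=35): L=53 R=205
Round 3 (k=20): L=205 R=62
Round 4 (k=15): L=62 R=100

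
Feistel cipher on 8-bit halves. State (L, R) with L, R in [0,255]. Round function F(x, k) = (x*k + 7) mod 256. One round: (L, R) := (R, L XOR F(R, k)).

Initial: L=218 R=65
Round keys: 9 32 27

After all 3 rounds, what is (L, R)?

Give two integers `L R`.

Answer: 6 35

Derivation:
Round 1 (k=9): L=65 R=138
Round 2 (k=32): L=138 R=6
Round 3 (k=27): L=6 R=35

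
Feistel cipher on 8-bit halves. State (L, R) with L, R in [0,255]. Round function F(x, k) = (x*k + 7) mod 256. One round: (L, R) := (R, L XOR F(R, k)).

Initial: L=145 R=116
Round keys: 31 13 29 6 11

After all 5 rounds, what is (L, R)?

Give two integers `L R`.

Round 1 (k=31): L=116 R=130
Round 2 (k=13): L=130 R=213
Round 3 (k=29): L=213 R=170
Round 4 (k=6): L=170 R=214
Round 5 (k=11): L=214 R=147

Answer: 214 147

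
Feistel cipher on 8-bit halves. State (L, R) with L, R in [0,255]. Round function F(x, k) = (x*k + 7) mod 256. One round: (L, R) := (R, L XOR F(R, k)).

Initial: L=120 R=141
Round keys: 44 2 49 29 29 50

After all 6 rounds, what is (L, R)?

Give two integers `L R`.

Round 1 (k=44): L=141 R=59
Round 2 (k=2): L=59 R=240
Round 3 (k=49): L=240 R=204
Round 4 (k=29): L=204 R=211
Round 5 (k=29): L=211 R=34
Round 6 (k=50): L=34 R=120

Answer: 34 120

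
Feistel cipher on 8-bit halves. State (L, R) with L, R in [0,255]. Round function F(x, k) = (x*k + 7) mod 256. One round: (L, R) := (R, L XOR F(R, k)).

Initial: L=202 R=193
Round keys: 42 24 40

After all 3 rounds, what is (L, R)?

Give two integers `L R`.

Answer: 78 76

Derivation:
Round 1 (k=42): L=193 R=123
Round 2 (k=24): L=123 R=78
Round 3 (k=40): L=78 R=76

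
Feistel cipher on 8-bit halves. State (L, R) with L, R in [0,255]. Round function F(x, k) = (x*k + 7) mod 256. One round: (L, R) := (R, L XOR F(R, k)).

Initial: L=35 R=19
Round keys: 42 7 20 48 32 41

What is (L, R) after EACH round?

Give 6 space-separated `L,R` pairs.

Answer: 19,6 6,34 34,169 169,149 149,14 14,208

Derivation:
Round 1 (k=42): L=19 R=6
Round 2 (k=7): L=6 R=34
Round 3 (k=20): L=34 R=169
Round 4 (k=48): L=169 R=149
Round 5 (k=32): L=149 R=14
Round 6 (k=41): L=14 R=208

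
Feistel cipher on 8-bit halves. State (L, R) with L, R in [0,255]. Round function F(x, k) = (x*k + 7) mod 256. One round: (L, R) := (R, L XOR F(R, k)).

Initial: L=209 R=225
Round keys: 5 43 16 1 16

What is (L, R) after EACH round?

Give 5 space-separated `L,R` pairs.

Answer: 225,189 189,39 39,202 202,246 246,173

Derivation:
Round 1 (k=5): L=225 R=189
Round 2 (k=43): L=189 R=39
Round 3 (k=16): L=39 R=202
Round 4 (k=1): L=202 R=246
Round 5 (k=16): L=246 R=173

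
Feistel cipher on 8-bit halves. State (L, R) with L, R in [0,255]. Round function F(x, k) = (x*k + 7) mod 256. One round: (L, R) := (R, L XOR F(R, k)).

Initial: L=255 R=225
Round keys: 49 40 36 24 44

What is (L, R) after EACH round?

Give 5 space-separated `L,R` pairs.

Answer: 225,231 231,254 254,88 88,185 185,139

Derivation:
Round 1 (k=49): L=225 R=231
Round 2 (k=40): L=231 R=254
Round 3 (k=36): L=254 R=88
Round 4 (k=24): L=88 R=185
Round 5 (k=44): L=185 R=139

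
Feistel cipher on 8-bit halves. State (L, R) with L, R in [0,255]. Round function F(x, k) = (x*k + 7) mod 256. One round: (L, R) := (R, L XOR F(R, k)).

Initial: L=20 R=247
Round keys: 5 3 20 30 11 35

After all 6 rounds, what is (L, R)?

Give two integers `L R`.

Answer: 89 113

Derivation:
Round 1 (k=5): L=247 R=206
Round 2 (k=3): L=206 R=134
Round 3 (k=20): L=134 R=177
Round 4 (k=30): L=177 R=67
Round 5 (k=11): L=67 R=89
Round 6 (k=35): L=89 R=113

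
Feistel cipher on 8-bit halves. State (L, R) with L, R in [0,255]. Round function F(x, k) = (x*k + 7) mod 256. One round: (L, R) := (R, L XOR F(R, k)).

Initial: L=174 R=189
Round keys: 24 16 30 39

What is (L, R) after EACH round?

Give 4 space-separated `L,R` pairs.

Answer: 189,17 17,170 170,226 226,223

Derivation:
Round 1 (k=24): L=189 R=17
Round 2 (k=16): L=17 R=170
Round 3 (k=30): L=170 R=226
Round 4 (k=39): L=226 R=223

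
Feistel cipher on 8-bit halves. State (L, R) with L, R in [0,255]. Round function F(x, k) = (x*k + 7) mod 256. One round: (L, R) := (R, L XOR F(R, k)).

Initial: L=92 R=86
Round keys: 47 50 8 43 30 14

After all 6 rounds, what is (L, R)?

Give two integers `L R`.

Answer: 65 191

Derivation:
Round 1 (k=47): L=86 R=141
Round 2 (k=50): L=141 R=199
Round 3 (k=8): L=199 R=178
Round 4 (k=43): L=178 R=42
Round 5 (k=30): L=42 R=65
Round 6 (k=14): L=65 R=191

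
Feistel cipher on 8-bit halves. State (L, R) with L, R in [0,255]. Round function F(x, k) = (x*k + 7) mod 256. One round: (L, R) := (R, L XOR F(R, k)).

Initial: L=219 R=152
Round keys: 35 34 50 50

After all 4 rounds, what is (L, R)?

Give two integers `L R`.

Round 1 (k=35): L=152 R=20
Round 2 (k=34): L=20 R=55
Round 3 (k=50): L=55 R=209
Round 4 (k=50): L=209 R=238

Answer: 209 238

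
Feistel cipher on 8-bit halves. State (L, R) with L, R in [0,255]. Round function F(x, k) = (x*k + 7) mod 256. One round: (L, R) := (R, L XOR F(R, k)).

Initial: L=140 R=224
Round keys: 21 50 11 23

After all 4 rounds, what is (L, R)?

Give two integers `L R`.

Round 1 (k=21): L=224 R=235
Round 2 (k=50): L=235 R=13
Round 3 (k=11): L=13 R=125
Round 4 (k=23): L=125 R=79

Answer: 125 79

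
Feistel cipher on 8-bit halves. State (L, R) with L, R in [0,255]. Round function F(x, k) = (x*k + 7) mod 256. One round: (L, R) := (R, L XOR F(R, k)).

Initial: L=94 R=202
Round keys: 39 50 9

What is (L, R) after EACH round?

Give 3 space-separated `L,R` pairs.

Answer: 202,147 147,119 119,165

Derivation:
Round 1 (k=39): L=202 R=147
Round 2 (k=50): L=147 R=119
Round 3 (k=9): L=119 R=165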